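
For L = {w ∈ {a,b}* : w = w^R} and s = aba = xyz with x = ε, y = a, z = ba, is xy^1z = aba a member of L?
Yes

xy¹z = ε · a · ba = aba.
aba reversed is aba, the same string, so it is a palindrome and is in L.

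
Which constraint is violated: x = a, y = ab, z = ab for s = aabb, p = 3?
Violated: xyz = s

The decomposition x = a, y = ab, z = ab for s = aabb with p = 3
violates the constraint: xyz = s

xyz = 'a' + 'ab' + 'ab' = 'aabab' ≠ 'aabb' = s. The decomposition doesn't reconstruct s.

Pumping lemma constraints:
1. xyz = s (decomposition is valid)
2. |xy| ≤ p
3. |y| > 0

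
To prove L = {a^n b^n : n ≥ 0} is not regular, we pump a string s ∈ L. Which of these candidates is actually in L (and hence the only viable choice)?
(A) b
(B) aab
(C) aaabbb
(C) aaabbb

The pumping lemma is applied to a string s that lies in L, so first check membership of each option:
- (A) b has 0 a's and 1 b's; 0 ≠ 1, so it is not in L ✗
- (B) aab has 2 a's and 1 b's; 2 ≠ 1, so it is not in L ✗
- (C) aaabbb = a^3 b^3 has equal counts (3 = 3), so it is in L ✓

Only (C) aaabbb is in L, so it is the only candidate that could play the role of s.
(In a complete proof one picks s in terms of the pumping length p so that |s| ≥ p is guaranteed; a fixed string like aaabbb illustrates the shape of such an s.)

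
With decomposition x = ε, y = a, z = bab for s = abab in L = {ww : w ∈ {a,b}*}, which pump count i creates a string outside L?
i = 2

xy²z = ε · aa · bab = aabab; aabab has odd length 5, so it cannot be written as ww and is not in L.
(Other choices also work, e.g. i = 0, 3; only i = 1 is guaranteed to stay in L since xy¹z = s.)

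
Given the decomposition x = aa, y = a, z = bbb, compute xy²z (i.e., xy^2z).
aaaabbb

Given x = 'aa', y = 'a', z = 'bbb' and i = 2:

xy^2z = x + y·y·...·y (2 times) + z
       = 'aa' + 'a'^2 + 'bbb'
       = 'aa' + 'aa' + 'bbb'
       = 'aaaabbb'

The pumped string is 'aaaabbb' with length 7.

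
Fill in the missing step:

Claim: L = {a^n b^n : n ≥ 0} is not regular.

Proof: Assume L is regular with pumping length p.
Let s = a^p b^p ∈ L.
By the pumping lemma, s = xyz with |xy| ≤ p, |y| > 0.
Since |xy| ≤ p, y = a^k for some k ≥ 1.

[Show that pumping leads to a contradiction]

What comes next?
Consider xy²z = a^(p+k) b^p.

Since k ≥ 1, we have p + k > p.
So xy²z has more a's than b's: (p+k) a's vs p b's.
This means xy²z ∉ L because a^n b^n requires equal counts.

This contradicts the pumping lemma which states xy²z ∈ L.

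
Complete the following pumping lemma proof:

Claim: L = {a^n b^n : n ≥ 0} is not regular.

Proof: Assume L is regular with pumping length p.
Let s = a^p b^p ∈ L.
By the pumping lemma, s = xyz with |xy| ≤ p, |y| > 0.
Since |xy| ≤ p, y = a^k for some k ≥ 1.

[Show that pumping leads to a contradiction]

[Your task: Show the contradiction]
Consider xy²z = a^(p+k) b^p.

Since k ≥ 1, we have p + k > p.
So xy²z has more a's than b's: (p+k) a's vs p b's.
This means xy²z ∉ L because a^n b^n requires equal counts.

This contradicts the pumping lemma which states xy²z ∈ L.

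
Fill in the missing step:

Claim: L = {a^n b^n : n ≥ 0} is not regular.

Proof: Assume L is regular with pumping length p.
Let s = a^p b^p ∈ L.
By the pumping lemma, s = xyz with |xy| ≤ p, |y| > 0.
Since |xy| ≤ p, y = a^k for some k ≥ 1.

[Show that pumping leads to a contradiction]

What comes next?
Consider xy²z = a^(p+k) b^p.

Since k ≥ 1, we have p + k > p.
So xy²z has more a's than b's: (p+k) a's vs p b's.
This means xy²z ∉ L because a^n b^n requires equal counts.

This contradicts the pumping lemma which states xy²z ∈ L.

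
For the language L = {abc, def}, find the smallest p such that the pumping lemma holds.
p = 4

For a finite language L, the pumping lemma holds vacuously if p > max|s| for s ∈ L.

The longest string in L = {abc, def} has length 3.
If p = 4, then no string s ∈ L has |s| ≥ p, so the condition is vacuously true.

The minimum pumping length is p = 4.

Why no smaller p works: for any p ≤ 3, the longest string s ∈ L has |s| = 3 ≥ p, so it would
have to be pumpable; but pumping up (i = 2, 3, ...) produces ever longer strings, which cannot all lie in the
finite language L. So the pumping property fails for every p ≤ 3.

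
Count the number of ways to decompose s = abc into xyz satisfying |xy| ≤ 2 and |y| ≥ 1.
3

For s = 'abc' with pumping length p = 2:

Constraints: |xy| ≤ 2, |y| > 0

Valid decompositions (|xy| ≤ p, |y| ≥ 1):
  • x='', y='a', z='bc'
  • x='a', y='b', z='c'
  • x='', y='ab', z='c'

Total count: 3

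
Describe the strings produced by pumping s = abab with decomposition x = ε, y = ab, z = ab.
{xy^i z : i ≥ 0} = {(ab)^(i+1) : i ≥ 0} = {ab, abab, ababab, ...}

With x = ε, y = ab, z = ab: Pumping 'ab' gives strings of alternating a's and b's.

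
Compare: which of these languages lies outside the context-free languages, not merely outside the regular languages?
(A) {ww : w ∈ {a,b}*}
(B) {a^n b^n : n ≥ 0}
(A) {ww : w ∈ {a,b}*}

(A) {ww : w ∈ {a,b}*} requires the CFL pumping lemma.

- {a^n b^n : n ≥ 0} is context-free (but not regular)
  • Can be shown non-regular with the regular pumping lemma
  • After pumping, the number of a's and b's become unequal

- {ww : w ∈ {a,b}*} is NOT context-free
  • Requires the CFL pumping lemma to prove
  • Cannot verify equality of two arbitrary substrings

The CFL pumping lemma is "stronger" in that it can prove non-membership
in the larger class of context-free languages.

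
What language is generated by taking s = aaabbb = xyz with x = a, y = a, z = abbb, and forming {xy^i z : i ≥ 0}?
{xy^i z : i ≥ 0} = {a^(2+i) b^3 : i ≥ 0} = {aabbb, aaabbb, aaaabbb, ...}

With x = a, y = a, z = abbb: Starting with aaabbb and pumping the second 'a', we get strings with 2+i a's followed by 3 b's for i = 0, 1, 2, ...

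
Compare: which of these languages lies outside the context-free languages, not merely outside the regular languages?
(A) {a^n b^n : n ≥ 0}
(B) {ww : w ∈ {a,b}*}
(B) {ww : w ∈ {a,b}*}

(B) {ww : w ∈ {a,b}*} requires the CFL pumping lemma.

- {a^n b^n : n ≥ 0} is context-free (but not regular)
  • Can be shown non-regular with the regular pumping lemma
  • After pumping, the number of a's and b's become unequal

- {ww : w ∈ {a,b}*} is NOT context-free
  • Requires the CFL pumping lemma to prove
  • Cannot verify equality of two arbitrary substrings

The CFL pumping lemma is "stronger" in that it can prove non-membership
in the larger class of context-free languages.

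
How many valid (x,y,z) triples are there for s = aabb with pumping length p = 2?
3

For s = 'aabb' with pumping length p = 2:

Constraints: |xy| ≤ 2, |y| > 0

Valid decompositions (|xy| ≤ p, |y| ≥ 1):
  • x='', y='a', z='abb'
  • x='a', y='a', z='bb'
  • x='', y='aa', z='bb'

Total count: 3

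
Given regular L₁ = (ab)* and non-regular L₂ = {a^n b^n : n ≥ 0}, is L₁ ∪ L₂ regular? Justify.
No — L₁ ∪ L₂ is not regular.

Let U = (ab)* ∪ {a^n b^n}. If U were regular, then U ∩ aa*bb* would be regular (closure under intersection with a regular language). But (ab)* ∩ aa*bb* = {ab} and {a^n b^n} ∩ aa*bb* = {a^n b^n : n ≥ 1}, so U ∩ aa*bb* = {a^n b^n : n ≥ 1}, which is not regular. Hence U is not regular.

Note that the bare facts "L₁ regular, L₂ non-regular" do not settle the question by themselves: the closure of regular languages under ∪, ∩, complement and difference applies only when BOTH operands are regular. With a non-regular operand the result can come out regular or non-regular depending on the specific languages, so one has to work out L₁ ∪ L₂ for this particular pair, as above.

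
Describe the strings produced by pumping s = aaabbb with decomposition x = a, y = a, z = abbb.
{xy^i z : i ≥ 0} = {a^(2+i) b^3 : i ≥ 0} = {aabbb, aaabbb, aaaabbb, ...}

With x = a, y = a, z = abbb: Starting with aaabbb and pumping the second 'a', we get strings with 2+i a's followed by 3 b's for i = 0, 1, 2, ...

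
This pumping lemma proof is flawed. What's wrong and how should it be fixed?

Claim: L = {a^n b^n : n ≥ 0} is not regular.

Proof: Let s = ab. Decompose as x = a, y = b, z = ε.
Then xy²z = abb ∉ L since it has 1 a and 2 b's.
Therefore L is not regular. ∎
Error: The string s = ab might be shorter than the pumping length p.

Correction: Choose s = a^p b^p to ensure |s| ≥ p. Also, the decomposition is wrong: with |xy| ≤ p, y cannot include b's when s starts with p a's.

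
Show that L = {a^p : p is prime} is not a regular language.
Assume for contradiction that L is regular, and let p ≥ 1 be the pumping length given by the pumping lemma.
Choose a prime q with q ≥ p (one exists because there are infinitely many primes) and let s = a^q. Then s ∈ L and |s| = q ≥ p.
By the pumping lemma, s = xyz for some x, y, z with |xy| ≤ p, |y| ≥ 1, and xy^i z ∈ L for every i ≥ 0.
Here y = a^k for some k with 1 ≤ k ≤ p, and xy^i z = a^(q + (i − 1)k) for every i ≥ 0.

Take i = q + 1: |xy^(q+1) z| = q + qk = q(k + 1).
Both factors satisfy q ≥ 2 and k + 1 ≥ 2, so q(k + 1) is composite, and xy^(q+1) z ∉ L.

This contradicts the pumping lemma, which requires xy^i z ∈ L for all i ≥ 0.
Hence L = {a^p : p is prime} is not regular. ∎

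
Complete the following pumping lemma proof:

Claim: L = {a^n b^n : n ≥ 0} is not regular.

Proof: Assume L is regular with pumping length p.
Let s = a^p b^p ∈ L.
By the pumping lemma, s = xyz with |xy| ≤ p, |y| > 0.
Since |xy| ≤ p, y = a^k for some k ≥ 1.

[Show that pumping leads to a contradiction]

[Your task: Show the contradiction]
Consider xy²z = a^(p+k) b^p.

Since k ≥ 1, we have p + k > p.
So xy²z has more a's than b's: (p+k) a's vs p b's.
This means xy²z ∉ L because a^n b^n requires equal counts.

This contradicts the pumping lemma which states xy²z ∈ L.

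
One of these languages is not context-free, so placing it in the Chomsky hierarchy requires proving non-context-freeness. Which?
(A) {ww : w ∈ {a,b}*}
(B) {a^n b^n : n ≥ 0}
(A) {ww : w ∈ {a,b}*}

(A) {ww : w ∈ {a,b}*} requires the CFL pumping lemma.

- {a^n b^n : n ≥ 0} is context-free (but not regular)
  • Can be shown non-regular with the regular pumping lemma
  • After pumping, the number of a's and b's become unequal

- {ww : w ∈ {a,b}*} is NOT context-free
  • Requires the CFL pumping lemma to prove
  • Cannot verify equality of two arbitrary substrings

The CFL pumping lemma is "stronger" in that it can prove non-membership
in the larger class of context-free languages.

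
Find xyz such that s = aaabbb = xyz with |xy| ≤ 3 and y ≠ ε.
x = 'a', y = 'aa', z = 'bbb'

For s = aaabbb and p = 3, one valid decomposition is:
- x = 'a' (length 1)
- y = 'aa' (length 2)
- z = 'bbb' (length 3)

Verification:
- xyz = 'a' + 'aa' + 'bbb' = aaabbb ✓
- |xy| = 3 ≤ 3 ✓
- |y| = 2 > 0 ✓

All pumping lemma constraints are satisfied.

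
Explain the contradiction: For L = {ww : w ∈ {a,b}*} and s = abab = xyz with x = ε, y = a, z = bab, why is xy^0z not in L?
xy⁰z = bab ∉ L

Pumping with i = 0 replaces y = a by y⁰ = ε:
- Original: s = xyz = abab; abab splits into halves ab · ab, which are equal, so it is in L (w = ab)
- Pumped: xy⁰z = ε · ε · bab = bab
- bab has odd length 3, so it cannot be written as ww and is not in L

The pumping lemma would require xy⁰z ∈ L, so this decomposition yields a contradiction.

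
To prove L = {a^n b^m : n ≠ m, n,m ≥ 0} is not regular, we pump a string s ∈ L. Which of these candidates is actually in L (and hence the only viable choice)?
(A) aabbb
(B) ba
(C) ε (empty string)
(A) aabbb

The pumping lemma is applied to a string s that lies in L, so first check membership of each option:
- (A) aabbb = a^2 b^3 with 2 ≠ 3, so it is in L ✓
- (B) ba has an a after a b, so it is not of the form a^n b^m and is not in L ✗
- (C) ε = a^0 b^0 has n = m = 0, so it is not in L ✗

Only (A) aabbb is in L, so it is the only candidate that could play the role of s.
(In a complete proof one picks s in terms of the pumping length p so that |s| ≥ p is guaranteed; a fixed string like aabbb illustrates the shape of such an s.)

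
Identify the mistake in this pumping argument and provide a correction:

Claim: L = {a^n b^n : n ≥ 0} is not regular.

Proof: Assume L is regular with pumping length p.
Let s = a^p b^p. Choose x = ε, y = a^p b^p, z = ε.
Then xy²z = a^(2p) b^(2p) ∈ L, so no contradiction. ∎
Error: The decomposition violates |xy| ≤ p. With y = a^p b^p, |xy| = |y| = 2p > p. (The proof also miscomputes xy²z, which would be a^p b^p a^p b^p rather than a^(2p) b^(2p), and it wrongly treats one harmless decomposition as settling the matter — the prover does not get to choose the decomposition.)

Correction: The pumping lemma requires |xy| ≤ p, and the argument must handle every decomposition satisfying |xy| ≤ p, |y| ≥ 1. Since s starts with p a's, any such y consists only of a's, say y = a^k with k ≥ 1. Then xy²z = a^(p+k) b^p has unequal numbers of a's and b's, so xy²z ∉ L — the required contradiction.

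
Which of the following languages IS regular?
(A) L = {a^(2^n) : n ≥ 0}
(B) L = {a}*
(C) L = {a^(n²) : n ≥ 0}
(B) {a}*

(B) L = {a}* is regular.

This can be recognized by a finite automaton (DFA/NFA).
Regular expressions like {a}* define regular languages.

The other choices are not regular:
- {a^(2^n) : n ≥ 0}: After pumping, length is no longer a power of 2
- {a^(n²) : n ≥ 0}: After pumping, length is no longer a perfect square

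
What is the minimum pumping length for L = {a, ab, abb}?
p = 4

For a finite language L, the pumping lemma holds vacuously if p > max|s| for s ∈ L.

The longest string in L = {a, ab, abb} has length 3.
If p = 4, then no string s ∈ L has |s| ≥ p, so the condition is vacuously true.

The minimum pumping length is p = 4.

Why no smaller p works: for any p ≤ 3, the longest string s ∈ L has |s| = 3 ≥ p, so it would
have to be pumpable; but pumping up (i = 2, 3, ...) produces ever longer strings, which cannot all lie in the
finite language L. So the pumping property fails for every p ≤ 3.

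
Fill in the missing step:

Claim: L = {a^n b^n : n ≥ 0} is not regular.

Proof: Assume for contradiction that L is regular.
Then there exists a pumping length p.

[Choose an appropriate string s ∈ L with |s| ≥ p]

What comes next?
s = a^p b^p

This string is in L (has equal a's and b's) and has length 2p ≥ p.
Any decomposition xyz with |xy| ≤ p means y consists only of a's,
so pumping will unbalance the counts.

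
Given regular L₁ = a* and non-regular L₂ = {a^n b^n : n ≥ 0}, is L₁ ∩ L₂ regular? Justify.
Yes — L₁ ∩ L₂ is regular.

A string of a* contains no b's, and the only string of {a^n b^n} with no b's is ε (n = 0). So L₁ ∩ L₂ = {ε}, a finite language, which is regular.

Note that the bare facts "L₁ regular, L₂ non-regular" do not settle the question by themselves: the closure of regular languages under ∪, ∩, complement and difference applies only when BOTH operands are regular. With a non-regular operand the result can come out regular or non-regular depending on the specific languages, so one has to work out L₁ ∩ L₂ for this particular pair, as above.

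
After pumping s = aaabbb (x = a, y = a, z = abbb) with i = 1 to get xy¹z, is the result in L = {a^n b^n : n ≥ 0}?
Yes

xy¹z = a · a · abbb = aaabbb.
aaabbb = a^3 b^3 has equal counts (3 = 3), so it is in L.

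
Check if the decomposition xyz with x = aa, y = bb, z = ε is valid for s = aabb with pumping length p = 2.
Violated: |xy| ≤ p

The decomposition x = aa, y = bb, z = ε for s = aabb with p = 2
violates the constraint: |xy| ≤ p

|xy| = |aabb| = 4 > 2 = p. The decomposition puts too many characters in xy.

Pumping lemma constraints:
1. xyz = s (decomposition is valid)
2. |xy| ≤ p
3. |y| > 0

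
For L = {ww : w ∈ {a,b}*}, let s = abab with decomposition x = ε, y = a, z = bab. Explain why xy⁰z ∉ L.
xy⁰z = bab ∉ L

Pumping with i = 0 replaces y = a by y⁰ = ε:
- Original: s = xyz = abab; abab splits into halves ab · ab, which are equal, so it is in L (w = ab)
- Pumped: xy⁰z = ε · ε · bab = bab
- bab has odd length 3, so it cannot be written as ww and is not in L

The pumping lemma would require xy⁰z ∈ L, so this decomposition yields a contradiction.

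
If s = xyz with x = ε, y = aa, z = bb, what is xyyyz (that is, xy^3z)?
aaaaaabb

Given x = '', y = 'aa', z = 'bb' and i = 3:

xy^3z = x + y·y·...·y (3 times) + z
       = '' + 'aa'^3 + 'bb'
       = '' + 'aaaaaa' + 'bb'
       = 'aaaaaabb'

The pumped string is 'aaaaaabb' with length 8.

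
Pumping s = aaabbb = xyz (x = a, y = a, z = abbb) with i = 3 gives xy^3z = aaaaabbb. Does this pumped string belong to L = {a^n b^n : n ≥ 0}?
No

xy³z = a · aaa · abbb = aaaaabbb.
aaaaabbb has 5 a's and 3 b's; 5 ≠ 3, so it is not in L.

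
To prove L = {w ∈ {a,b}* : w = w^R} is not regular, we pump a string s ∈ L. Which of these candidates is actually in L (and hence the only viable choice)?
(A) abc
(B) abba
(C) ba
(B) abba

The pumping lemma is applied to a string s that lies in L, so first check membership of each option:
- (A) abc reversed is cba ≠ abc, so it is not a palindrome and is not in L ✗
- (B) abba reversed is abba, the same string, so it is a palindrome and is in L ✓
- (C) ba reversed is ab ≠ ba, so it is not a palindrome and is not in L ✗

Only (B) abba is in L, so it is the only candidate that could play the role of s.
(In a complete proof one picks s in terms of the pumping length p so that |s| ≥ p is guaranteed; a fixed string like abba illustrates the shape of such an s.)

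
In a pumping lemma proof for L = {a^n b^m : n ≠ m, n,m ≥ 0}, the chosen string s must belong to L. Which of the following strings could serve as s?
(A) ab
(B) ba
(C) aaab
(C) aaab

The pumping lemma is applied to a string s that lies in L, so first check membership of each option:
- (A) ab = a^1 b^1 has n = m = 1, so it is not in L ✗
- (B) ba has an a after a b, so it is not of the form a^n b^m and is not in L ✗
- (C) aaab = a^3 b^1 with 3 ≠ 1, so it is in L ✓

Only (C) aaab is in L, so it is the only candidate that could play the role of s.
(In a complete proof one picks s in terms of the pumping length p so that |s| ≥ p is guaranteed; a fixed string like aaab illustrates the shape of such an s.)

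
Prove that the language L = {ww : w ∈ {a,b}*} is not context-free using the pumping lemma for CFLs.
Assume for contradiction that L is context-free, and let p ≥ 1 be the pumping length given by the pumping lemma for CFLs.
Choose s = a^p b^p a^p b^p. Then s ∈ L (take w = a^p b^p) and |s| = 4p ≥ p.
By the CFL pumping lemma, s = uvxyz for some u, v, x, y, z with |vxy| ≤ p, |vy| ≥ 1, and uv^i xy^i z ∈ L for every i ≥ 0.

Write s as four blocks A₁ B₁ A₂ B₂ with A₁ = A₂ = a^p and B₁ = B₂ = b^p. Since |vxy| ≤ p, the window vxy lies inside at most two adjacent blocks. Take i = 0 and let t = uxz, so |t| = 4p − |vy| with 1 ≤ |vy| ≤ p. If |t| is odd, t ∉ L immediately, so assume |vy| is even (hence |vy| ≥ 2) and |t|/2 = 2p − |vy|/2, which satisfies p ≤ |t|/2 ≤ 2p − 1.

Case 1 (vxy inside A₁B₁): t = a^(p−j) b^(p−l) a^p b^p with j + l = |vy|. The second half of t has length < 2p, so it is a suffix of the trailing a^p b^p and ends in b; the first half is a^(p−j) b^(p−l) a^((j+l)/2), which ends in a because (j+l)/2 ≥ 1. The halves differ, so t ∉ L.

Case 2 (vxy inside B₁A₂, straddling the middle): t = a^p b^(p−j) a^(p−l) b^p with j + l = |vy|. If t = ww, then w is a prefix of t of length ≥ p, so w begins with a^p; and w is a suffix of t of length ≥ p, so w ends with b^p. That forces |w| ≥ 2p, contradicting |w| = |t|/2 ≤ 2p − 1. So t ∉ L.

Case 3 (vxy inside A₂B₂): t = a^p b^p a^(p−j) b^(p−l) with j + l = |vy|. The first half of t is a prefix of a^p b^p, so it begins with a; the second half is b^((j+l)/2) a^(p−j) b^(p−l), which begins with b. The halves differ, so t ∉ L.

In every case uv⁰xy⁰z = uxz ∉ L.

This contradicts the CFL pumping lemma, which requires uv^i xy^i z ∈ L for all i ≥ 0.
Hence L = {ww : w ∈ {a,b}*} is not context-free. ∎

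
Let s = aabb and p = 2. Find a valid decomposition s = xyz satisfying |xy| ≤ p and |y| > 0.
x = '', y = 'aa', z = 'bb'

For s = aabb and p = 2, one valid decomposition is:
- x = '' (length 0)
- y = 'aa' (length 2)
- z = 'bb' (length 2)

Verification:
- xyz = '' + 'aa' + 'bb' = aabb ✓
- |xy| = 2 ≤ 2 ✓
- |y| = 2 > 0 ✓

All pumping lemma constraints are satisfied.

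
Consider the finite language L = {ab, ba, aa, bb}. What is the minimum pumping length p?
p = 3

For a finite language L, the pumping lemma holds vacuously if p > max|s| for s ∈ L.

The longest string in L = {ab, ba, aa, bb} has length 2.
If p = 3, then no string s ∈ L has |s| ≥ p, so the condition is vacuously true.

The minimum pumping length is p = 3.

Why no smaller p works: for any p ≤ 2, the longest string s ∈ L has |s| = 2 ≥ p, so it would
have to be pumpable; but pumping up (i = 2, 3, ...) produces ever longer strings, which cannot all lie in the
finite language L. So the pumping property fails for every p ≤ 2.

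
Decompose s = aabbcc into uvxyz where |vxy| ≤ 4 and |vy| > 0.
u='a', v='a', x='bb', y='c', z='c'

For s = aabbcc with pumping length p = 4:

One valid decomposition:
- u = 'a'
- v = 'a'
- x = 'bb'
- y = 'c'
- z = 'c'

Verification:
- uvxyz = 'a' + 'a' + 'bb' + 'c' + 'c' = aabbcc ✓
- |vxy| = |'abbc'| = 4 ≤ 4 ✓
- |vy| = |'ac'| = 2 > 0 ✓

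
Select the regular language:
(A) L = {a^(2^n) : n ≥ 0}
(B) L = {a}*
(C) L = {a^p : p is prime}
(B) {a}*

(B) L = {a}* is regular.

This can be recognized by a finite automaton (DFA/NFA).
Regular expressions like {a}* define regular languages.

The other choices are not regular:
- {a^p : p is prime}: After pumping, the length becomes composite
- {a^(2^n) : n ≥ 0}: After pumping, length is no longer a power of 2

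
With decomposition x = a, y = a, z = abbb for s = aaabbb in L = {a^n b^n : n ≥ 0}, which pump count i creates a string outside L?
i = 0

xy⁰z = a · ε · abbb = aabbb; aabbb has 2 a's and 3 b's; 2 ≠ 3, so it is not in L.
(Other choices also work, e.g. i = 2, 3; only i = 1 is guaranteed to stay in L since xy¹z = s.)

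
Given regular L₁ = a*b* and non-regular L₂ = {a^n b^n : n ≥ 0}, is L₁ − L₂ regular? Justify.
No — L₁ − L₂ is not regular.

a*b* − {a^n b^n} = {a^n b^m : n ≠ m}. If this were regular, then its complement intersected with a*b*, namely {a^n b^n : n ≥ 0}, would be regular too (closure under complement and intersection) — contradiction. So L₁ − L₂ is not regular.

Note that the bare facts "L₁ regular, L₂ non-regular" do not settle the question by themselves: the closure of regular languages under ∪, ∩, complement and difference applies only when BOTH operands are regular. With a non-regular operand the result can come out regular or non-regular depending on the specific languages, so one has to work out L₁ − L₂ for this particular pair, as above.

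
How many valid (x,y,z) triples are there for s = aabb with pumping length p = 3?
6

For s = 'aabb' with pumping length p = 3:

Constraints: |xy| ≤ 3, |y| > 0

Valid decompositions (|xy| ≤ p, |y| ≥ 1):
  • x='', y='a', z='abb'
  • x='a', y='a', z='bb'
  • x='', y='aa', z='bb'
  • x='aa', y='b', z='b'
  • x='a', y='ab', z='b'
  • x='', y='aab', z='b'

Total count: 6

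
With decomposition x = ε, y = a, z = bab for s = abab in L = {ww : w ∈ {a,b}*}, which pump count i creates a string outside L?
i = 0

xy⁰z = ε · ε · bab = bab; bab has odd length 3, so it cannot be written as ww and is not in L.
(Other choices also work, e.g. i = 2, 3; only i = 1 is guaranteed to stay in L since xy¹z = s.)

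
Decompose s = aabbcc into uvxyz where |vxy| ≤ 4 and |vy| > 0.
u='a', v='a', x='bb', y='c', z='c'

For s = aabbcc with pumping length p = 4:

One valid decomposition:
- u = 'a'
- v = 'a'
- x = 'bb'
- y = 'c'
- z = 'c'

Verification:
- uvxyz = 'a' + 'a' + 'bb' + 'c' + 'c' = aabbcc ✓
- |vxy| = |'abbc'| = 4 ≤ 4 ✓
- |vy| = |'ac'| = 2 > 0 ✓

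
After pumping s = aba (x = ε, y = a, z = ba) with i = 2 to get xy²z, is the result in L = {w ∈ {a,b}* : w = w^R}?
No

xy²z = ε · aa · ba = aaba.
aaba reversed is abaa ≠ aaba, so it is not a palindrome and is not in L.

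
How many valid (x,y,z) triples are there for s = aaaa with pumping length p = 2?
3

For s = 'aaaa' with pumping length p = 2:

Constraints: |xy| ≤ 2, |y| > 0

Valid decompositions (|xy| ≤ p, |y| ≥ 1):
  • x='', y='a', z='aaa'
  • x='a', y='a', z='aa'
  • x='', y='aa', z='aa'

Total count: 3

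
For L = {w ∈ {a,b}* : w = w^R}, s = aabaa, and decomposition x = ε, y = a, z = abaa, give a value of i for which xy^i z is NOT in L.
i = 0

xy⁰z = ε · ε · abaa = abaa; abaa reversed is aaba ≠ abaa, so it is not a palindrome and is not in L.
(Other choices also work, e.g. i = 2, 3; only i = 1 is guaranteed to stay in L since xy¹z = s.)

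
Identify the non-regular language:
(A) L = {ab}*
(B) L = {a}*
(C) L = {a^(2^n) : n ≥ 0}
(C) {a^(2^n) : n ≥ 0}

(C) L = {a^(2^n) : n ≥ 0} is NOT regular.

The pumping lemma can be used to prove this:
After pumping, length is no longer a power of 2

The other languages are regular because they can be recognized by finite automata.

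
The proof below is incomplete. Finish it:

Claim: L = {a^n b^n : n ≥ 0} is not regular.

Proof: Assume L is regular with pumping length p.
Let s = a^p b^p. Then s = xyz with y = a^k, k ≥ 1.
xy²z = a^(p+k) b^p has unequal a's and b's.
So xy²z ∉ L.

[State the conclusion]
This contradicts the pumping lemma for regular languages,
which guarantees xy^i z ∈ L for all i ≥ 0.

Since our assumption that L is regular leads to a contradiction,
we conclude that L = {a^n b^n : n ≥ 0} is NOT regular. ∎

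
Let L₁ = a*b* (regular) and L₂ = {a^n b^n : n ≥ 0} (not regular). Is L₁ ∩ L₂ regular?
No — L₁ ∩ L₂ is not regular.

Every string a^n b^n already lies in a*b*, so L₁ ∩ L₂ = {a^n b^n : n ≥ 0} = L₂ itself, which is the standard non-regular language (pump s = a^p b^p).

Note that the bare facts "L₁ regular, L₂ non-regular" do not settle the question by themselves: the closure of regular languages under ∪, ∩, complement and difference applies only when BOTH operands are regular. With a non-regular operand the result can come out regular or non-regular depending on the specific languages, so one has to work out L₁ ∩ L₂ for this particular pair, as above.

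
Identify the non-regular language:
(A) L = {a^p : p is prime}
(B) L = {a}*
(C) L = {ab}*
(A) {a^p : p is prime}

(A) L = {a^p : p is prime} is NOT regular.

The pumping lemma can be used to prove this:
After pumping, the length becomes composite

The other languages are regular because they can be recognized by finite automata.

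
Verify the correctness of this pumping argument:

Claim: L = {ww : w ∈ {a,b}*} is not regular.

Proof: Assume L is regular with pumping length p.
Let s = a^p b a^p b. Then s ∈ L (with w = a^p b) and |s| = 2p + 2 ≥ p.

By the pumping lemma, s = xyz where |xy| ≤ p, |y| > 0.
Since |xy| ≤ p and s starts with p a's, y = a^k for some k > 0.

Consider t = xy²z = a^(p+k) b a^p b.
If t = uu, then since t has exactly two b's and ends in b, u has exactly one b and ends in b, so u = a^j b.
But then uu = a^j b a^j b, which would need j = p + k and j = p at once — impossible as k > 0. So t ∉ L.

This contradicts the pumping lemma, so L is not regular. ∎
The proof is correct.

This proof is valid because:
1. s = a^p b a^p b is in L and is chosen in terms of p, so |s| ≥ p holds for every p
2. The decomposition analysis is correct: |xy| ≤ p forces y to lie inside the leading a's
3. The contradiction is valid: the argument shows a^(p+k) b a^p b cannot be split into two equal halves
4. The conclusion follows logically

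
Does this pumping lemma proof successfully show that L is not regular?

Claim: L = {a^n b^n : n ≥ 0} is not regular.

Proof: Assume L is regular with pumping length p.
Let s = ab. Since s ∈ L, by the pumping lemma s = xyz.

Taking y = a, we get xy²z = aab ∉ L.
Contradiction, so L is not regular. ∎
The proof is INCORRECT.

Error: The string s = ab may be shorter than p.
The pumping lemma only applies to strings with |s| ≥ p, and p is not under our control.
We must choose s in terms of p, e.g. s = a^p b^p, to ensure |s| ≥ p.
(The proof also fixes one particular y; a valid argument must handle every decomposition with |xy| ≤ p and |y| ≥ 1 — for s = a^p b^p this forces y = a^k, and then xy²z = a^(p+k) b^p ∉ L.)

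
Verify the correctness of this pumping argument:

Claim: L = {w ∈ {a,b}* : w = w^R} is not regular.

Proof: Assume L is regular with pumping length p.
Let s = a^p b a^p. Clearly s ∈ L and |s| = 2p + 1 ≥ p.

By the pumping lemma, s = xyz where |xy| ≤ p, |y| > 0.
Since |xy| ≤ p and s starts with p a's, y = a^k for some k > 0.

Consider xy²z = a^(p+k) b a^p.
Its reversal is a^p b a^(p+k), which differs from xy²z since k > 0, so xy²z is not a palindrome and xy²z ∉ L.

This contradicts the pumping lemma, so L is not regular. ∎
The proof is correct.

This proof is valid because:
1. s = a^p b a^p is in L and is chosen in terms of p, so |s| ≥ p holds for every p
2. The decomposition analysis is correct: |xy| ≤ p forces y to lie inside the leading a's
3. The contradiction is valid: a^(p+k) b a^p has more a's before the b than after it, so it is not a palindrome
4. The conclusion follows logically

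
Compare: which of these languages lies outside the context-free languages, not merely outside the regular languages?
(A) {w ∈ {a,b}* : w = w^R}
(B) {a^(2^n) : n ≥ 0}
(B) {a^(2^n) : n ≥ 0}

(B) {a^(2^n) : n ≥ 0} requires the CFL pumping lemma.

- {w ∈ {a,b}* : w = w^R} is context-free (but not regular)
  • Can be shown non-regular with the regular pumping lemma
  • After pumping, the string is no longer symmetric

- {a^(2^n) : n ≥ 0} is NOT context-free
  • Requires the CFL pumping lemma to prove
  • Gaps between powers of 2 grow exponentially

The CFL pumping lemma is "stronger" in that it can prove non-membership
in the larger class of context-free languages.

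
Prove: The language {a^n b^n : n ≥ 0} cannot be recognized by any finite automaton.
Assume for contradiction that L is regular, and let p ≥ 1 be the pumping length given by the pumping lemma.
Choose s = a^p b^p. Then s ∈ L and |s| = 2p ≥ p.
By the pumping lemma, s = xyz for some x, y, z with |xy| ≤ p, |y| ≥ 1, and xy^i z ∈ L for every i ≥ 0.
Since |xy| ≤ p and the first p symbols of s are all a's, we must have y = a^k for some k with 1 ≤ k ≤ p.

Take i = 2: xy²z = a^(p + k) b^p.
This string has p + k a's but p b's, and p + k > p because k ≥ 1. So xy²z ∉ L.

This contradicts the pumping lemma, which requires xy^i z ∈ L for all i ≥ 0.
Hence L = {a^n b^n : n ≥ 0} is not regular. ∎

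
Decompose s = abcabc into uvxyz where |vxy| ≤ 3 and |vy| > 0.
u='ab', v='c', x='a', y='b', z='c'

For s = abcabc with pumping length p = 3:

One valid decomposition:
- u = 'ab'
- v = 'c'
- x = 'a'
- y = 'b'
- z = 'c'

Verification:
- uvxyz = 'ab' + 'c' + 'a' + 'b' + 'c' = abcabc ✓
- |vxy| = |'cab'| = 3 ≤ 3 ✓
- |vy| = |'cb'| = 2 > 0 ✓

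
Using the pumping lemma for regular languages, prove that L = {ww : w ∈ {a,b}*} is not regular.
Assume for contradiction that L is regular, and let p ≥ 1 be the pumping length given by the pumping lemma.
Choose s = a^p b a^p b. Then s ∈ L (take w = a^p b) and |s| = 2p + 2 ≥ p.
By the pumping lemma, s = xyz for some x, y, z with |xy| ≤ p, |y| ≥ 1, and xy^i z ∈ L for every i ≥ 0.
Since |xy| ≤ p and the first p symbols of s are all a's, y = a^k for some k with 1 ≤ k ≤ p.

Take i = 2: t = xy²z = a^(p + k) b a^p b.
Suppose t = uu for some string u. The string t contains exactly two b's and ends in b, so u contains exactly one b and ends in b; hence u = a^j b for some j, and uu = a^j b a^j b. Comparing with t = a^(p + k) b a^p b forces j = p + k (first block) and j = p (second block), which is impossible since k ≥ 1. So t ∉ L.

This contradicts the pumping lemma, which requires xy^i z ∈ L for all i ≥ 0.
Hence L = {ww : w ∈ {a,b}*} is not regular. ∎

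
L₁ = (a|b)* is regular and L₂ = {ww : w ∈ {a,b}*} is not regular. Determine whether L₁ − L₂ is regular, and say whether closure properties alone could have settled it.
No — L₁ − L₂ is not regular.

L₁ − L₂ is the complement of {ww} within {a,b}*. If it were regular, its complement {ww} would be regular as well (regular languages are closed under complement) — contradiction. So L₁ − L₂ is not regular.

Note that the bare facts "L₁ regular, L₂ non-regular" do not settle the question by themselves: the closure of regular languages under ∪, ∩, complement and difference applies only when BOTH operands are regular. With a non-regular operand the result can come out regular or non-regular depending on the specific languages, so one has to work out L₁ − L₂ for this particular pair, as above.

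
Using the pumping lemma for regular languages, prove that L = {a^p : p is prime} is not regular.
Assume for contradiction that L is regular, and let p ≥ 1 be the pumping length given by the pumping lemma.
Choose a prime q with q ≥ p (one exists because there are infinitely many primes) and let s = a^q. Then s ∈ L and |s| = q ≥ p.
By the pumping lemma, s = xyz for some x, y, z with |xy| ≤ p, |y| ≥ 1, and xy^i z ∈ L for every i ≥ 0.
Here y = a^k for some k with 1 ≤ k ≤ p, and xy^i z = a^(q + (i − 1)k) for every i ≥ 0.

Take i = q + 1: |xy^(q+1) z| = q + qk = q(k + 1).
Both factors satisfy q ≥ 2 and k + 1 ≥ 2, so q(k + 1) is composite, and xy^(q+1) z ∉ L.

This contradicts the pumping lemma, which requires xy^i z ∈ L for all i ≥ 0.
Hence L = {a^p : p is prime} is not regular. ∎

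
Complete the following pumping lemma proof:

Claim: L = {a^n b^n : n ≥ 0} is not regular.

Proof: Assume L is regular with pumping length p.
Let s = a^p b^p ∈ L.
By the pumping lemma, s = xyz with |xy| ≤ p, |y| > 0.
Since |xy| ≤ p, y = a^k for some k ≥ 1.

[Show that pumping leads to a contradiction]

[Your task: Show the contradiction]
Consider xy²z = a^(p+k) b^p.

Since k ≥ 1, we have p + k > p.
So xy²z has more a's than b's: (p+k) a's vs p b's.
This means xy²z ∉ L because a^n b^n requires equal counts.

This contradicts the pumping lemma which states xy²z ∈ L.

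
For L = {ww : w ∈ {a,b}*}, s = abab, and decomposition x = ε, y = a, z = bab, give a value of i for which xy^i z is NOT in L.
i = 3

xy³z = ε · aaa · bab = aaabab; aaabab has length 6; its halves are aaa and bab, which differ, so it is not in L.
(Other choices also work, e.g. i = 0, 2; only i = 1 is guaranteed to stay in L since xy¹z = s.)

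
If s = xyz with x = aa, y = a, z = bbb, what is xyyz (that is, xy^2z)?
aaaabbb

Given x = 'aa', y = 'a', z = 'bbb' and i = 2:

xy^2z = x + y·y·...·y (2 times) + z
       = 'aa' + 'a'^2 + 'bbb'
       = 'aa' + 'aa' + 'bbb'
       = 'aaaabbb'

The pumped string is 'aaaabbb' with length 7.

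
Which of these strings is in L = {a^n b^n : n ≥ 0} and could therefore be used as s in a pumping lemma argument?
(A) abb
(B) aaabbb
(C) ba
(B) aaabbb

The pumping lemma is applied to a string s that lies in L, so first check membership of each option:
- (A) abb has 1 a's and 2 b's; 1 ≠ 2, so it is not in L ✗
- (B) aaabbb = a^3 b^3 has equal counts (3 = 3), so it is in L ✓
- (C) ba has an a after a b, so it is not of the form a^n b^n and is not in L ✗

Only (B) aaabbb is in L, so it is the only candidate that could play the role of s.
(In a complete proof one picks s in terms of the pumping length p so that |s| ≥ p is guaranteed; a fixed string like aaabbb illustrates the shape of such an s.)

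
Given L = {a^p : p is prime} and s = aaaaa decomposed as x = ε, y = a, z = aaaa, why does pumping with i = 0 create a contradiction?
xy⁰z = aaaa ∉ L

Pumping with i = 0 replaces y = a by y⁰ = ε:
- Original: s = xyz = aaaaa; aaaaa has length 5, which is prime, so it is in L
- Pumped: xy⁰z = ε · ε · aaaa = aaaa
- aaaa has length 4 = 2 × 2, which is not prime, so it is not in L

The pumping lemma would require xy⁰z ∈ L, so this decomposition yields a contradiction.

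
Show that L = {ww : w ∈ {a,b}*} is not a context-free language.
Assume for contradiction that L is context-free, and let p ≥ 1 be the pumping length given by the pumping lemma for CFLs.
Choose s = a^p b^p a^p b^p. Then s ∈ L (take w = a^p b^p) and |s| = 4p ≥ p.
By the CFL pumping lemma, s = uvxyz for some u, v, x, y, z with |vxy| ≤ p, |vy| ≥ 1, and uv^i xy^i z ∈ L for every i ≥ 0.

Write s as four blocks A₁ B₁ A₂ B₂ with A₁ = A₂ = a^p and B₁ = B₂ = b^p. Since |vxy| ≤ p, the window vxy lies inside at most two adjacent blocks. Take i = 0 and let t = uxz, so |t| = 4p − |vy| with 1 ≤ |vy| ≤ p. If |t| is odd, t ∉ L immediately, so assume |vy| is even (hence |vy| ≥ 2) and |t|/2 = 2p − |vy|/2, which satisfies p ≤ |t|/2 ≤ 2p − 1.

Case 1 (vxy inside A₁B₁): t = a^(p−j) b^(p−l) a^p b^p with j + l = |vy|. The second half of t has length < 2p, so it is a suffix of the trailing a^p b^p and ends in b; the first half is a^(p−j) b^(p−l) a^((j+l)/2), which ends in a because (j+l)/2 ≥ 1. The halves differ, so t ∉ L.

Case 2 (vxy inside B₁A₂, straddling the middle): t = a^p b^(p−j) a^(p−l) b^p with j + l = |vy|. If t = ww, then w is a prefix of t of length ≥ p, so w begins with a^p; and w is a suffix of t of length ≥ p, so w ends with b^p. That forces |w| ≥ 2p, contradicting |w| = |t|/2 ≤ 2p − 1. So t ∉ L.

Case 3 (vxy inside A₂B₂): t = a^p b^p a^(p−j) b^(p−l) with j + l = |vy|. The first half of t is a prefix of a^p b^p, so it begins with a; the second half is b^((j+l)/2) a^(p−j) b^(p−l), which begins with b. The halves differ, so t ∉ L.

In every case uv⁰xy⁰z = uxz ∉ L.

This contradicts the CFL pumping lemma, which requires uv^i xy^i z ∈ L for all i ≥ 0.
Hence L = {ww : w ∈ {a,b}*} is not context-free. ∎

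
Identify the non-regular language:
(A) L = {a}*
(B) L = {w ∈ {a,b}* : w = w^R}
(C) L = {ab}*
(B) {w ∈ {a,b}* : w = w^R}

(B) L = {w ∈ {a,b}* : w = w^R} is NOT regular.

The pumping lemma can be used to prove this:
After pumping, the string is no longer symmetric

The other languages are regular because they can be recognized by finite automata.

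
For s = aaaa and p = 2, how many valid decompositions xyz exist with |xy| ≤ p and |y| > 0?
3

For s = 'aaaa' with pumping length p = 2:

Constraints: |xy| ≤ 2, |y| > 0

Valid decompositions (|xy| ≤ p, |y| ≥ 1):
  • x='', y='a', z='aaa'
  • x='a', y='a', z='aa'
  • x='', y='aa', z='aa'

Total count: 3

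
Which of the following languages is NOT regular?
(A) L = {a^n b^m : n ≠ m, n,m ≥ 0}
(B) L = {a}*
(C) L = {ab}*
(A) {a^n b^m : n ≠ m, n,m ≥ 0}

(A) L = {a^n b^m : n ≠ m, n,m ≥ 0} is NOT regular.

The pumping lemma can be used to prove this:
After pumping a's, we can make n = m

The other languages are regular because they can be recognized by finite automata.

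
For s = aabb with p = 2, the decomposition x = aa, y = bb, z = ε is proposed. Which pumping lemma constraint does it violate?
Violated: |xy| ≤ p

The decomposition x = aa, y = bb, z = ε for s = aabb with p = 2
violates the constraint: |xy| ≤ p

|xy| = |aabb| = 4 > 2 = p. The decomposition puts too many characters in xy.

Pumping lemma constraints:
1. xyz = s (decomposition is valid)
2. |xy| ≤ p
3. |y| > 0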